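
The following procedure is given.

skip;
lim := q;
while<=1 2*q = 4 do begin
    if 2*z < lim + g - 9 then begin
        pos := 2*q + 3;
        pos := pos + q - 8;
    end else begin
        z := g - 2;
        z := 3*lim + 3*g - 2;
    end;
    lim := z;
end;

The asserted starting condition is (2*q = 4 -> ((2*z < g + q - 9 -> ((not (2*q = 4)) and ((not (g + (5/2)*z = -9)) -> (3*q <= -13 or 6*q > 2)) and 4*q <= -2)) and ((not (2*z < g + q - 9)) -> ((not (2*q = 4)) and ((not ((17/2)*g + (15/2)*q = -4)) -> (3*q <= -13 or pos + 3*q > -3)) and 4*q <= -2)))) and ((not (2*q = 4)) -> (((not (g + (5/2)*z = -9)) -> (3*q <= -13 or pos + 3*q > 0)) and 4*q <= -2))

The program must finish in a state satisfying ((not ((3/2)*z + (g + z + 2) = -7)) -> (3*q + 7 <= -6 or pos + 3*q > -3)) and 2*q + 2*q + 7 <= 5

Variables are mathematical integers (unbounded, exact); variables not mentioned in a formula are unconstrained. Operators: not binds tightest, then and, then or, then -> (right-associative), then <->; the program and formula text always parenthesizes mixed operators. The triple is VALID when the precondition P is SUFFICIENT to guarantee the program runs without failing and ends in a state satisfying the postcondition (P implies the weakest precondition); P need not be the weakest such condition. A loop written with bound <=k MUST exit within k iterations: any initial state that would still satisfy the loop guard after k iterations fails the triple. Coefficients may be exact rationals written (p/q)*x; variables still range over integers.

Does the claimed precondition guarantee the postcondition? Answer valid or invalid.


Working backward. After the program, the postcondition ((not ((3/2)*z + (g + z + 2) = -7)) -> (3*q + 7 <= -6 or pos + 3*q > -3)) and 2*q + 2*q + 7 <= 5 must hold; in canonical form it is ((not (g + (5/2)*z = -9)) -> (3*q <= -13 or pos + 3*q > -3)) and 4*q <= -2.
Before the loop (bound <=1), unroll the exhaustion recursion (WP_0 = exit-now case; WP_j = one more guarded iteration, up to j = 1):
  WP_0: (not (2*q = 4)) and ((not (g + (5/2)*z = -9)) -> (3*q <= -13 or pos + 3*q > -3)) and 4*q <= -2
  WP_1: (2*q = 4 -> ((2*z < g + lim - 9 -> ((not (2*q = 4)) and ((not (g + (5/2)*z = -9)) -> (3*q <= -13 or 6*q > 2)) and 4*q <= -2)) and ((not (2*z < g + lim - 9)) -> ((not (2*q = 4)) and ((not ((17/2)*g + (15/2)*lim = -4)) -> (3*q <= -13 or pos + 3*q > -3)) and 4*q <= -2)))) and ((not (2*q = 4)) -> (((not (g + (5/2)*z = -9)) -> (3*q <= -13 or pos + 3*q > -3)) and 4*q <= -2))
So before the loop: (2*q = 4 -> ((2*z < g + lim - 9 -> ((not (2*q = 4)) and ((not (g + (5/2)*z = -9)) -> (3*q <= -13 or 6*q > 2)) and 4*q <= -2)) and ((not (2*z < g + lim - 9)) -> ((not (2*q = 4)) and ((not ((17/2)*g + (15/2)*lim = -4)) -> (3*q <= -13 or pos + 3*q > -3)) and 4*q <= -2)))) and ((not (2*q = 4)) -> (((not (g + (5/2)*z = -9)) -> (3*q <= -13 or pos + 3*q > -3)) and 4*q <= -2))
Before lim := q: (2*q = 4 -> ((2*z < g + q - 9 -> ((not (2*q = 4)) and ((not (g + (5/2)*z = -9)) -> (3*q <= -13 or 6*q > 2)) and 4*q <= -2)) and ((not (2*z < g + q - 9)) -> ((not (2*q = 4)) and ((not ((17/2)*g + (15/2)*q = -4)) -> (3*q <= -13 or pos + 3*q > -3)) and 4*q <= -2)))) and ((not (2*q = 4)) -> (((not (g + (5/2)*z = -9)) -> (3*q <= -13 or pos + 3*q > -3)) and 4*q <= -2))
Before skip: (2*q = 4 -> ((2*z < g + q - 9 -> ((not (2*q = 4)) and ((not (g + (5/2)*z = -9)) -> (3*q <= -13 or 6*q > 2)) and 4*q <= -2)) and ((not (2*z < g + q - 9)) -> ((not (2*q = 4)) and ((not ((17/2)*g + (15/2)*q = -4)) -> (3*q <= -13 or pos + 3*q > -3)) and 4*q <= -2)))) and ((not (2*q = 4)) -> (((not (g + (5/2)*z = -9)) -> (3*q <= -13 or pos + 3*q > -3)) and 4*q <= -2))
The weakest precondition is (2*q = 4 -> ((2*z < g + q - 9 -> ((not (2*q = 4)) and ((not (g + (5/2)*z = -9)) -> (3*q <= -13 or 6*q > 2)) and 4*q <= -2)) and ((not (2*z < g + q - 9)) -> ((not (2*q = 4)) and ((not ((17/2)*g + (15/2)*q = -4)) -> (3*q <= -13 or pos + 3*q > -3)) and 4*q <= -2)))) and ((not (2*q = 4)) -> (((not (g + (5/2)*z = -9)) -> (3*q <= -13 or pos + 3*q > -3)) and 4*q <= -2)).
Check whether (2*q = 4 -> ((2*z < g + q - 9 -> ((not (2*q = 4)) and ((not (g + (5/2)*z = -9)) -> (3*q <= -13 or 6*q > 2)) and 4*q <= -2)) and ((not (2*z < g + q - 9)) -> ((not (2*q = 4)) and ((not ((17/2)*g + (15/2)*q = -4)) -> (3*q <= -13 or pos + 3*q > -3)) and 4*q <= -2)))) and ((not (2*q = 4)) -> (((not (g + (5/2)*z = -9)) -> (3*q <= -13 or pos + 3*q > 0)) and 4*q <= -2)) implies it.
Every state satisfying the precondition satisfies the weakest precondition: the implication holds.
Answer: valid


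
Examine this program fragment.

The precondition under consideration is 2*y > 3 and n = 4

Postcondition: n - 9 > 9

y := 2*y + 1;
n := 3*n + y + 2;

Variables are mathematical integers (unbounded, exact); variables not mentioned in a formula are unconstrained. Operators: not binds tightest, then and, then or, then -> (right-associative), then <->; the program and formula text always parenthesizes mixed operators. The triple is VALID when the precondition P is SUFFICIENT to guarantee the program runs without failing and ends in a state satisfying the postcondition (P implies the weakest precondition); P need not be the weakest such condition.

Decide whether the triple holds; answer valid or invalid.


Working backward. After the program, the postcondition n - 9 > 9 must hold; in canonical form it is n > 18.
Before n := 3*n + y + 2: 3*n + y > 16
Before y := 2*y + 1: 3*n + 2*y > 15
The weakest precondition is 3*n + 2*y > 15.
Check whether 2*y > 3 and n = 4 implies it.
Every state satisfying the precondition satisfies the weakest precondition: the implication holds.
Answer: valid


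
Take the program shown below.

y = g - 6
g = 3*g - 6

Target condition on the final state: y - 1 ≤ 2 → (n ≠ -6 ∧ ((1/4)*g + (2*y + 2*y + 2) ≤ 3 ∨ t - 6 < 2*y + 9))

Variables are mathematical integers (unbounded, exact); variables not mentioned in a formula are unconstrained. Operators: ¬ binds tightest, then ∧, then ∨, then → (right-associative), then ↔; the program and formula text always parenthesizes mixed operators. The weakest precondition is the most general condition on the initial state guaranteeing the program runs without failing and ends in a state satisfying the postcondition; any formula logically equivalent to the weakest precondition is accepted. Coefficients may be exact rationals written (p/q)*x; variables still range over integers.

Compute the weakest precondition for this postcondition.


Working backward. After the program, the postcondition y - 1 ≤ 2 → (n ≠ -6 ∧ ((1/4)*g + (2*y + 2*y + 2) ≤ 3 ∨ t - 6 < 2*y + 9)) must hold; in canonical form it is y ≤ 3 → (n ≠ -6 ∧ ((1/4)*g + 4*y ≤ 1 ∨ t < 2*y + 15)).
Before g := 3*g - 6: y ≤ 3 → (n ≠ -6 ∧ ((3/4)*g + 4*y ≤ 5/2 ∨ t < 2*y + 15))
Before y := g - 6: g ≤ 9 → (n ≠ -6 ∧ ((19/4)*g ≤ 53/2 ∨ t < 2*g + 3))
Answer: WP = g ≤ 9 → (n ≠ -6 ∧ ((19/4)*g ≤ 53/2 ∨ t < 2*g + 3))


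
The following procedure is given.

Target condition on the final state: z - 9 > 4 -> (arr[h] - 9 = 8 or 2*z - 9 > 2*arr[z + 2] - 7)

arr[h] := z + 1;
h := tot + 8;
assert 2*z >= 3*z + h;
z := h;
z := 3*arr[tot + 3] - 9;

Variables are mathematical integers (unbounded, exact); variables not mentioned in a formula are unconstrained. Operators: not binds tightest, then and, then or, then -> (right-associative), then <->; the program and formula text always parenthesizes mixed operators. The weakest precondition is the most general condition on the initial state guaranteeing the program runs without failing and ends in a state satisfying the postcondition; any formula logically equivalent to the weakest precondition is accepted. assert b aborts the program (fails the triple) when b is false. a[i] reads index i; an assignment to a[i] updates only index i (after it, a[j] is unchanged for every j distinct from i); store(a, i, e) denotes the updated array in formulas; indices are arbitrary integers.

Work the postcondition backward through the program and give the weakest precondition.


Working backward. After the program, the postcondition z - 9 > 4 -> (arr[h] - 9 = 8 or 2*z - 9 > 2*arr[z + 2] - 7) must hold; in canonical form it is z > 13 -> (arr[h] = 17 or 2*z > 2*arr[z + 2] + 2).
Before z := 3*arr[tot + 3] - 9: 3*arr[tot + 3] > 22 -> (arr[h] = 17 or 6*arr[tot + 3] > 2*arr[3*arr[tot + 3] - 7] + 20)
Before z := h: 3*arr[tot + 3] > 22 -> (arr[h] = 17 or 6*arr[tot + 3] > 2*arr[3*arr[tot + 3] - 7] + 20)
Before assert 2*z >= 3*z + h: h + z <= 0 and (3*arr[tot + 3] > 22 -> (arr[h] = 17 or 6*arr[tot + 3] > 2*arr[3*arr[tot + 3] - 7] + 20))
Before h := tot + 8: tot + z <= -8 and (3*arr[tot + 3] > 22 -> (arr[tot + 8] = 17 or 6*arr[tot + 3] > 2*arr[3*arr[tot + 3] - 7] + 20))
Before arr[h] := z + 1: tot + z <= -8 and (3*store(arr, h, z + 1)[tot + 3] > 22 -> (store(arr, h, z + 1)[tot + 8] = 17 or 6*store(arr, h, z + 1)[tot + 3] > 2*store(arr, h, z + 1)[3*store(arr, h, z + 1)[tot + 3] - 7] + 20))
Answer: WP = tot + z <= -8 and (3*store(arr, h, z + 1)[tot + 3] > 22 -> (store(arr, h, z + 1)[tot + 8] = 17 or 6*store(arr, h, z + 1)[tot + 3] > 2*store(arr, h, z + 1)[3*store(arr, h, z + 1)[tot + 3] - 7] + 20))


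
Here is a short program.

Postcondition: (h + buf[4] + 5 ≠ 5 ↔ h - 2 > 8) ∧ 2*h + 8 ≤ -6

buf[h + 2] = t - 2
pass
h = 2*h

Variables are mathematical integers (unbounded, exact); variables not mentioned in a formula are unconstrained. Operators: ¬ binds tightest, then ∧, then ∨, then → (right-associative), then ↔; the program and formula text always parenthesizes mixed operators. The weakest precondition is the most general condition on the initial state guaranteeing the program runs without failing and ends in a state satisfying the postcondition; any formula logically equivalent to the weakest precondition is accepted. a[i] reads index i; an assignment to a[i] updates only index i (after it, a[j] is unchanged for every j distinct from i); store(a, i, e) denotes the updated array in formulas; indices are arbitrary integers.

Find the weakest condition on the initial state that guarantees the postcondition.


Working backward. After the program, the postcondition (h + buf[4] + 5 ≠ 5 ↔ h - 2 > 8) ∧ 2*h + 8 ≤ -6 must hold; in canonical form it is (buf[4] + h ≠ 0 ↔ h > 10) ∧ 2*h ≤ -14.
Before h := 2*h: (buf[4] + 2*h ≠ 0 ↔ 2*h > 10) ∧ 4*h ≤ -14
Before skip: (buf[4] + 2*h ≠ 0 ↔ 2*h > 10) ∧ 4*h ≤ -14
Before buf[h + 2] := t - 2: (store(buf, h + 2, t - 2)[4] + 2*h ≠ 0 ↔ 2*h > 10) ∧ 4*h ≤ -14
Answer: WP = (store(buf, h + 2, t - 2)[4] + 2*h ≠ 0 ↔ 2*h > 10) ∧ 4*h ≤ -14


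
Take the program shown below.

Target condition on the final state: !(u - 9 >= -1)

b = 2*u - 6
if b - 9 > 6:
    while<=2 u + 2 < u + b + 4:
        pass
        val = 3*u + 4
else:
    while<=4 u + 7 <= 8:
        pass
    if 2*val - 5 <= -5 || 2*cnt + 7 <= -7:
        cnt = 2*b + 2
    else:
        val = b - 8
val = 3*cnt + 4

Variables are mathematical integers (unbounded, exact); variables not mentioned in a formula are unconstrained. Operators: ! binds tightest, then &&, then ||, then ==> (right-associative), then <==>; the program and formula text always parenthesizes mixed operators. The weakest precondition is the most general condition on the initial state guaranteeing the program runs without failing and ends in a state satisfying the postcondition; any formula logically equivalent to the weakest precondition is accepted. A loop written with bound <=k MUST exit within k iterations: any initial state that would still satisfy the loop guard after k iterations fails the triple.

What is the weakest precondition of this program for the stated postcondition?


Working backward. After the program, the postcondition !(u - 9 >= -1) must hold; in canonical form it is !(u >= 8).
Before val := 3*cnt + 4: !(u >= 8)
Then branch requires (b > -2 ==> ((b > -2 ==> ((!(b > -2)) && (!(u >= 8)))) && ((!(b > -2)) ==> (!(u >= 8))))) && ((!(b > -2)) ==> (!(u >= 8))); else branch requires (u <= 1 ==> ((u <= 1 ==> ((u <= 1 ==> ((u <= 1 ==> ((!(u <= 1)) && ((2*val <= 0 || 2*cnt <= -14) ==> (!(u >= 8))) && ((!(2*val <= 0 || 2*cnt <= -14)) ==> (!(u >= 8))))) && ((!(u <= 1)) ==> (((2*val <= 0 || 2*cnt <= -14) ==> (!(u >= 8))) && ((!(2*val <= 0 || 2*cnt <= -14)) ==> (!(u >= 8))))))) && ((!(u <= 1)) ==> (((2*val <= 0 || 2*cnt <= -14) ==> (!(u >= 8))) && ((!(2*val <= 0 || 2*cnt <= -14)) ==> (!(u >= 8))))))) && ((!(u <= 1)) ==> (((2*val <= 0 || 2*cnt <= -14) ==> (!(u >= 8))) && ((!(2*val <= 0 || 2*cnt <= -14)) ==> (!(u >= 8))))))) && ((!(u <= 1)) ==> (((2*val <= 0 || 2*cnt <= -14) ==> (!(u >= 8))) && ((!(2*val <= 0 || 2*cnt <= -14)) ==> (!(u >= 8))))).
Before the if: (b > 15 ==> ((b > -2 ==> ((b > -2 ==> ((!(b > -2)) && (!(u >= 8)))) && ((!(b > -2)) ==> (!(u >= 8))))) && ((!(b > -2)) ==> (!(u >= 8))))) && ((!(b > 15)) ==> ((u <= 1 ==> ((u <= 1 ==> ((u <= 1 ==> ((u <= 1 ==> ((!(u <= 1)) && ((2*val <= 0 || 2*cnt <= -14) ==> (!(u >= 8))) && ((!(2*val <= 0 || 2*cnt <= -14)) ==> (!(u >= 8))))) && ((!(u <= 1)) ==> (((2*val <= 0 || 2*cnt <= -14) ==> (!(u >= 8))) && ((!(2*val <= 0 || 2*cnt <= -14)) ==> (!(u >= 8))))))) && ((!(u <= 1)) ==> (((2*val <= 0 || 2*cnt <= -14) ==> (!(u >= 8))) && ((!(2*val <= 0 || 2*cnt <= -14)) ==> (!(u >= 8))))))) && ((!(u <= 1)) ==> (((2*val <= 0 || 2*cnt <= -14) ==> (!(u >= 8))) && ((!(2*val <= 0 || 2*cnt <= -14)) ==> (!(u >= 8))))))) && ((!(u <= 1)) ==> (((2*val <= 0 || 2*cnt <= -14) ==> (!(u >= 8))) && ((!(2*val <= 0 || 2*cnt <= -14)) ==> (!(u >= 8)))))))
Before b := 2*u - 6: (2*u > 21 ==> ((2*u > 4 ==> ((2*u > 4 ==> ((!(2*u > 4)) && (!(u >= 8)))) && ((!(2*u > 4)) ==> (!(u >= 8))))) && ((!(2*u > 4)) ==> (!(u >= 8))))) && ((!(2*u > 21)) ==> ((u <= 1 ==> ((u <= 1 ==> ((u <= 1 ==> ((u <= 1 ==> ((!(u <= 1)) && ((2*val <= 0 || 2*cnt <= -14) ==> (!(u >= 8))) && ((!(2*val <= 0 || 2*cnt <= -14)) ==> (!(u >= 8))))) && ((!(u <= 1)) ==> (((2*val <= 0 || 2*cnt <= -14) ==> (!(u >= 8))) && ((!(2*val <= 0 || 2*cnt <= -14)) ==> (!(u >= 8))))))) && ((!(u <= 1)) ==> (((2*val <= 0 || 2*cnt <= -14) ==> (!(u >= 8))) && ((!(2*val <= 0 || 2*cnt <= -14)) ==> (!(u >= 8))))))) && ((!(u <= 1)) ==> (((2*val <= 0 || 2*cnt <= -14) ==> (!(u >= 8))) && ((!(2*val <= 0 || 2*cnt <= -14)) ==> (!(u >= 8))))))) && ((!(u <= 1)) ==> (((2*val <= 0 || 2*cnt <= -14) ==> (!(u >= 8))) && ((!(2*val <= 0 || 2*cnt <= -14)) ==> (!(u >= 8)))))))
Answer: WP = (2*u > 21 ==> ((2*u > 4 ==> ((2*u > 4 ==> ((!(2*u > 4)) && (!(u >= 8)))) && ((!(2*u > 4)) ==> (!(u >= 8))))) && ((!(2*u > 4)) ==> (!(u >= 8))))) && ((!(2*u > 21)) ==> ((u <= 1 ==> ((u <= 1 ==> ((u <= 1 ==> ((u <= 1 ==> ((!(u <= 1)) && ((2*val <= 0 || 2*cnt <= -14) ==> (!(u >= 8))) && ((!(2*val <= 0 || 2*cnt <= -14)) ==> (!(u >= 8))))) && ((!(u <= 1)) ==> (((2*val <= 0 || 2*cnt <= -14) ==> (!(u >= 8))) && ((!(2*val <= 0 || 2*cnt <= -14)) ==> (!(u >= 8))))))) && ((!(u <= 1)) ==> (((2*val <= 0 || 2*cnt <= -14) ==> (!(u >= 8))) && ((!(2*val <= 0 || 2*cnt <= -14)) ==> (!(u >= 8))))))) && ((!(u <= 1)) ==> (((2*val <= 0 || 2*cnt <= -14) ==> (!(u >= 8))) && ((!(2*val <= 0 || 2*cnt <= -14)) ==> (!(u >= 8))))))) && ((!(u <= 1)) ==> (((2*val <= 0 || 2*cnt <= -14) ==> (!(u >= 8))) && ((!(2*val <= 0 || 2*cnt <= -14)) ==> (!(u >= 8)))))))


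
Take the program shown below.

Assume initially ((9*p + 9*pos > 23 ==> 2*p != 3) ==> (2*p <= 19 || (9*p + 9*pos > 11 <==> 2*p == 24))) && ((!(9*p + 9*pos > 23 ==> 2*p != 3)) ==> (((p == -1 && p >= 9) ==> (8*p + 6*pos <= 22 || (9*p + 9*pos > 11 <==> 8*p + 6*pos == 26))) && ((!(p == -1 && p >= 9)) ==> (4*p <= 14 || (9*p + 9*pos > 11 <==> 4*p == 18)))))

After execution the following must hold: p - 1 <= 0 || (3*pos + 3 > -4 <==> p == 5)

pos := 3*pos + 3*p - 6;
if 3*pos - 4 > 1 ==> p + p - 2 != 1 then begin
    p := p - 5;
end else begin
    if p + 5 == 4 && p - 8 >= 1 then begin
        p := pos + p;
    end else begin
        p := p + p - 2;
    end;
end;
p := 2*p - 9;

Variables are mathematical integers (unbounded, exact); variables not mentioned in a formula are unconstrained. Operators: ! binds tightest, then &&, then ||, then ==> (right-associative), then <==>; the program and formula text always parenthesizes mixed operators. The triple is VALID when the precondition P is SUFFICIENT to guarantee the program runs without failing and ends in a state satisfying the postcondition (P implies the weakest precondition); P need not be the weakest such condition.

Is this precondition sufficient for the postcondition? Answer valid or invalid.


Working backward. After the program, the postcondition p - 1 <= 0 || (3*pos + 3 > -4 <==> p == 5) must hold; in canonical form it is p <= 1 || (3*pos > -7 <==> p == 5).
Before p := 2*p - 9: 2*p <= 10 || (3*pos > -7 <==> 2*p == 14)
Then branch requires 2*p <= 20 || (3*pos > -7 <==> 2*p == 24); else branch requires ((p == -1 && p >= 9) ==> (2*p + 2*pos <= 10 || (3*pos > -7 <==> 2*p + 2*pos == 14))) && ((!(p == -1 && p >= 9)) ==> (4*p <= 14 || (3*pos > -7 <==> 4*p == 18))).
Before the if: ((3*pos > 5 ==> 2*p != 3) ==> (2*p <= 20 || (3*pos > -7 <==> 2*p == 24))) && ((!(3*pos > 5 ==> 2*p != 3)) ==> (((p == -1 && p >= 9) ==> (2*p + 2*pos <= 10 || (3*pos > -7 <==> 2*p + 2*pos == 14))) && ((!(p == -1 && p >= 9)) ==> (4*p <= 14 || (3*pos > -7 <==> 4*p == 18)))))
Before pos := 3*pos + 3*p - 6: ((9*p + 9*pos > 23 ==> 2*p != 3) ==> (2*p <= 20 || (9*p + 9*pos > 11 <==> 2*p == 24))) && ((!(9*p + 9*pos > 23 ==> 2*p != 3)) ==> (((p == -1 && p >= 9) ==> (8*p + 6*pos <= 22 || (9*p + 9*pos > 11 <==> 8*p + 6*pos == 26))) && ((!(p == -1 && p >= 9)) ==> (4*p <= 14 || (9*p + 9*pos > 11 <==> 4*p == 18)))))
The weakest precondition is ((9*p + 9*pos > 23 ==> 2*p != 3) ==> (2*p <= 20 || (9*p + 9*pos > 11 <==> 2*p == 24))) && ((!(9*p + 9*pos > 23 ==> 2*p != 3)) ==> (((p == -1 && p >= 9) ==> (8*p + 6*pos <= 22 || (9*p + 9*pos > 11 <==> 8*p + 6*pos == 26))) && ((!(p == -1 && p >= 9)) ==> (4*p <= 14 || (9*p + 9*pos > 11 <==> 4*p == 18))))).
Check whether ((9*p + 9*pos > 23 ==> 2*p != 3) ==> (2*p <= 19 || (9*p + 9*pos > 11 <==> 2*p == 24))) && ((!(9*p + 9*pos > 23 ==> 2*p != 3)) ==> (((p == -1 && p >= 9) ==> (8*p + 6*pos <= 22 || (9*p + 9*pos > 11 <==> 8*p + 6*pos == 26))) && ((!(p == -1 && p >= 9)) ==> (4*p <= 14 || (9*p + 9*pos > 11 <==> 4*p == 18))))) implies it.
Every state satisfying the precondition satisfies the weakest precondition: the implication holds.
Answer: valid


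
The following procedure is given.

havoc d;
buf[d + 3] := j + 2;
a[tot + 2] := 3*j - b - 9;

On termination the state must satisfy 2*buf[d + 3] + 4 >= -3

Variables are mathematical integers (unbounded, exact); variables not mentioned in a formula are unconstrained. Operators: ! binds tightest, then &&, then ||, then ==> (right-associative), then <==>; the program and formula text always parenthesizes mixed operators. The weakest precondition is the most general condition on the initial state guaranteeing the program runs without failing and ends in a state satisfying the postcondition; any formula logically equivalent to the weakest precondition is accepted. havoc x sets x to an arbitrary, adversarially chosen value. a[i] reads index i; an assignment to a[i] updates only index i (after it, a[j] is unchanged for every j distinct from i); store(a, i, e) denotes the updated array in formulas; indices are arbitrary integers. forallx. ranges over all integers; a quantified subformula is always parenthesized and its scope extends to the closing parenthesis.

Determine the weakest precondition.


Working backward. After the program, the postcondition 2*buf[d + 3] + 4 >= -3 must hold; in canonical form it is 2*buf[d + 3] >= -7.
Before a[tot + 2] := 3*j - b - 9: 2*buf[d + 3] >= -7
Before buf[d + 3] := j + 2: 2*store(buf, d + 3, j + 2)[d + 3] >= -7
Before havoc d: forall d_1. 2*store(buf, d_1 + 3, j + 2)[d_1 + 3] >= -7
Answer: WP = forall d_1. 2*store(buf, d_1 + 3, j + 2)[d_1 + 3] >= -7


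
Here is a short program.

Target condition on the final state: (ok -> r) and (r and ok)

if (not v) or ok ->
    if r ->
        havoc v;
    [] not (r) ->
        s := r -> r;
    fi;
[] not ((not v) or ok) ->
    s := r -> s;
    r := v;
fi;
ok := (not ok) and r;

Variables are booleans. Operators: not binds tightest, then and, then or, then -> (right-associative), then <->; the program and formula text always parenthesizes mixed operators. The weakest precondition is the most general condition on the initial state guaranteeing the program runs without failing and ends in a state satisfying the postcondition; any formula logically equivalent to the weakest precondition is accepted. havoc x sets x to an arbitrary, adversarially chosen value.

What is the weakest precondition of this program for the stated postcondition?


Working backward. After the program, the postcondition (ok -> r) and (r and ok) must hold; in canonical form it is (ok -> r) and r and ok.
Before ok := (not ok) and r: (((not ok) and r) -> r) and r and (not ok)
Then branch requires (r -> ((((not ok) and r) -> r) and r and (not ok))) and ((not r) -> ((((not ok) and r) -> r) and r and (not ok))); else branch requires (((not ok) and v) -> v) and v and (not ok).
Before the if: (((not v) or ok) -> ((r -> ((((not ok) and r) -> r) and r and (not ok))) and ((not r) -> ((((not ok) and r) -> r) and r and (not ok))))) and ((not ((not v) or ok)) -> ((((not ok) and v) -> v) and v and (not ok)))
Answer: WP = (((not v) or ok) -> ((r -> ((((not ok) and r) -> r) and r and (not ok))) and ((not r) -> ((((not ok) and r) -> r) and r and (not ok))))) and ((not ((not v) or ok)) -> ((((not ok) and v) -> v) and v and (not ok)))


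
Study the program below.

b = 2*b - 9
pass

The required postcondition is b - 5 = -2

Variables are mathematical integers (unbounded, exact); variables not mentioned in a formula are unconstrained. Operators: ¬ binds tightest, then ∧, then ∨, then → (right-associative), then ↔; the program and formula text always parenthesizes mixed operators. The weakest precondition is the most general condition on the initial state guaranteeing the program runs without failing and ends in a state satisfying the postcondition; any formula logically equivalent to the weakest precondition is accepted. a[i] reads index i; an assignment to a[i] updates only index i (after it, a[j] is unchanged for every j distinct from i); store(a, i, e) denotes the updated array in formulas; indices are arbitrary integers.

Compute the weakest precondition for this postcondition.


Working backward. After the program, the postcondition b - 5 = -2 must hold; in canonical form it is b = 3.
Before skip: b = 3
Before b := 2*b - 9: 2*b = 12
Answer: WP = 2*b = 12


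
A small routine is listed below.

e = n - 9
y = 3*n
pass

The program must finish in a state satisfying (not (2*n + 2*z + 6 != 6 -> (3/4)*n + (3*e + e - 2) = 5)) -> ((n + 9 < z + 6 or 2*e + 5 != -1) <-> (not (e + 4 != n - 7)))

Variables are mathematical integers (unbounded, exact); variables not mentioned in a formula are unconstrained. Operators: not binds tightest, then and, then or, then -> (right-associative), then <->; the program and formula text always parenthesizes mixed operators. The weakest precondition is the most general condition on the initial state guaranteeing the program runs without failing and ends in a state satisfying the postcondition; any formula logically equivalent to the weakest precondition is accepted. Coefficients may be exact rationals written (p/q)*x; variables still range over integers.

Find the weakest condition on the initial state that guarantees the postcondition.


Working backward. After the program, the postcondition (not (2*n + 2*z + 6 != 6 -> (3/4)*n + (3*e + e - 2) = 5)) -> ((n + 9 < z + 6 or 2*e + 5 != -1) <-> (not (e + 4 != n - 7))) must hold; in canonical form it is (not (2*n + 2*z != 0 -> 4*e + (3/4)*n = 7)) -> ((n < z - 3 or 2*e != -6) <-> (not (e != n - 11))).
Before skip: (not (2*n + 2*z != 0 -> 4*e + (3/4)*n = 7)) -> ((n < z - 3 or 2*e != -6) <-> (not (e != n - 11)))
Before y := 3*n: (not (2*n + 2*z != 0 -> 4*e + (3/4)*n = 7)) -> ((n < z - 3 or 2*e != -6) <-> (not (e != n - 11)))
Before e := n - 9: (not (2*n + 2*z != 0 -> (19/4)*n = 43)) -> (not (n < z - 3 or 2*n != 12))
Answer: WP = (not (2*n + 2*z != 0 -> (19/4)*n = 43)) -> (not (n < z - 3 or 2*n != 12))


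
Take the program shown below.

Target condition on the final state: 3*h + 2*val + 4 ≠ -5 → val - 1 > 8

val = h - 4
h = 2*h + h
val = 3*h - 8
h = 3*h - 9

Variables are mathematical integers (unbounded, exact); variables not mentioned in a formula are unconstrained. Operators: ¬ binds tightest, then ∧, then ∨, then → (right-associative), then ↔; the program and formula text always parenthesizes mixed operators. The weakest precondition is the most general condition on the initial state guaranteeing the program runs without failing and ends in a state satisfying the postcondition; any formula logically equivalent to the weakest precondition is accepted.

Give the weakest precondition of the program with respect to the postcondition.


Working backward. After the program, the postcondition 3*h + 2*val + 4 ≠ -5 → val - 1 > 8 must hold; in canonical form it is 3*h + 2*val ≠ -9 → val > 9.
Before h := 3*h - 9: 9*h + 2*val ≠ 18 → val > 9
Before val := 3*h - 8: 15*h ≠ 34 → 3*h > 17
Before h := 2*h + h: 45*h ≠ 34 → 9*h > 17
Before val := h - 4: 45*h ≠ 34 → 9*h > 17
Answer: WP = 45*h ≠ 34 → 9*h > 17


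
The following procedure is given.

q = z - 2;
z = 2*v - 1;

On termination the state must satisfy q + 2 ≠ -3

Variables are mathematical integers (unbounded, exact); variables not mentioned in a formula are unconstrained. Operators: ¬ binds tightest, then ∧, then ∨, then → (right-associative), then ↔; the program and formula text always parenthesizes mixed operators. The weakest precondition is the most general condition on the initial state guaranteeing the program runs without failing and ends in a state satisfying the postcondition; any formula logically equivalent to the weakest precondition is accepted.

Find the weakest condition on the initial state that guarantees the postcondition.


Working backward. After the program, the postcondition q + 2 ≠ -3 must hold; in canonical form it is q ≠ -5.
Before z := 2*v - 1: q ≠ -5
Before q := z - 2: z ≠ -3
Answer: WP = z ≠ -3


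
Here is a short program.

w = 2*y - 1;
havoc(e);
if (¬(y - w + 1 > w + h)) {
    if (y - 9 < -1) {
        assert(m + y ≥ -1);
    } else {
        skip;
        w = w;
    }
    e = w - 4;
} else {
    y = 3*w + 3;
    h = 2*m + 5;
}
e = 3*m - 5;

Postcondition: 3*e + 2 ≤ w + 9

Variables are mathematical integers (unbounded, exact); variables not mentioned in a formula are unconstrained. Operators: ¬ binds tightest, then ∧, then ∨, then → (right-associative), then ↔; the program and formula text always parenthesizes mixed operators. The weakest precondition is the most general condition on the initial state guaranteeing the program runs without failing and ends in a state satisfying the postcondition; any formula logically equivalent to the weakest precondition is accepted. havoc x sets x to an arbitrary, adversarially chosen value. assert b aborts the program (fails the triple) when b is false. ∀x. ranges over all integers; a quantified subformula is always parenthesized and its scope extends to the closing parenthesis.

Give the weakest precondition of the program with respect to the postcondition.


Working backward. After the program, the postcondition 3*e + 2 ≤ w + 9 must hold; in canonical form it is 3*e ≤ w + 7.
Before e := 3*m - 5: 9*m ≤ w + 22
Then branch requires (y < 8 → (m + y ≥ -1 ∧ 9*m ≤ w + 22)) ∧ ((¬(y < 8)) → 9*m ≤ w + 22); else branch requires 9*m ≤ w + 22.
Before the if: ((¬(y > h + 2*w - 1)) → ((y < 8 → (m + y ≥ -1 ∧ 9*m ≤ w + 22)) ∧ ((¬(y < 8)) → 9*m ≤ w + 22))) ∧ (y > h + 2*w - 1 → 9*m ≤ w + 22)
Before havoc e: ((¬(y > h + 2*w - 1)) → ((y < 8 → (m + y ≥ -1 ∧ 9*m ≤ w + 22)) ∧ ((¬(y < 8)) → 9*m ≤ w + 22))) ∧ (y > h + 2*w - 1 → 9*m ≤ w + 22)
Before w := 2*y - 1: ((¬(h + 3*y < 3)) → ((y < 8 → (m + y ≥ -1 ∧ 9*m ≤ 2*y + 21)) ∧ ((¬(y < 8)) → 9*m ≤ 2*y + 21))) ∧ (h + 3*y < 3 → 9*m ≤ 2*y + 21)
Answer: WP = ((¬(h + 3*y < 3)) → ((y < 8 → (m + y ≥ -1 ∧ 9*m ≤ 2*y + 21)) ∧ ((¬(y < 8)) → 9*m ≤ 2*y + 21))) ∧ (h + 3*y < 3 → 9*m ≤ 2*y + 21)


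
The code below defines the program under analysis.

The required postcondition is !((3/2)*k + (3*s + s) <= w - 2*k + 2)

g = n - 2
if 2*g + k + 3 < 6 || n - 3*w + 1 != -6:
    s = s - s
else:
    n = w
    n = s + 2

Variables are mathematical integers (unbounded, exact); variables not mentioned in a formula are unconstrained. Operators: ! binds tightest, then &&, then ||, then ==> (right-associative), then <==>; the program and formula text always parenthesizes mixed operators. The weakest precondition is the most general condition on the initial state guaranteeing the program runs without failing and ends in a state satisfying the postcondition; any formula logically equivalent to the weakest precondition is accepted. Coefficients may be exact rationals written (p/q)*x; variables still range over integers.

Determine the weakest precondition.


Working backward. After the program, the postcondition !((3/2)*k + (3*s + s) <= w - 2*k + 2) must hold; in canonical form it is !((7/2)*k + 4*s <= w + 2).
Then branch requires !((7/2)*k <= w + 2); else branch requires !((7/2)*k + 4*s <= w + 2).
Before the if: ((2*g + k < 3 || n != 3*w - 7) ==> (!((7/2)*k <= w + 2))) && ((!(2*g + k < 3 || n != 3*w - 7)) ==> (!((7/2)*k + 4*s <= w + 2)))
Before g := n - 2: ((k + 2*n < 7 || n != 3*w - 7) ==> (!((7/2)*k <= w + 2))) && ((!(k + 2*n < 7 || n != 3*w - 7)) ==> (!((7/2)*k + 4*s <= w + 2)))
Answer: WP = ((k + 2*n < 7 || n != 3*w - 7) ==> (!((7/2)*k <= w + 2))) && ((!(k + 2*n < 7 || n != 3*w - 7)) ==> (!((7/2)*k + 4*s <= w + 2)))


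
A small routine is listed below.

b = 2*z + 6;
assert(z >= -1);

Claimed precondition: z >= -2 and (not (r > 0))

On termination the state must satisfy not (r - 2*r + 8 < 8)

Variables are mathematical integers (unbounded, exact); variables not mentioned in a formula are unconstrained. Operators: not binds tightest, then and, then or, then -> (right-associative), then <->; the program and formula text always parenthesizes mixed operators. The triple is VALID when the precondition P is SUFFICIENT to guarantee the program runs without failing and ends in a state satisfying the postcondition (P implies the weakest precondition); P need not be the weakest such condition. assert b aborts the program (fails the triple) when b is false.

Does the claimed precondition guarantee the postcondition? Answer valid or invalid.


Working backward. After the program, the postcondition not (r - 2*r + 8 < 8) must hold; in canonical form it is not (r > 0).
Before assert z >= -1: z >= -1 and (not (r > 0))
Before b := 2*z + 6: z >= -1 and (not (r > 0))
The weakest precondition is z >= -1 and (not (r > 0)).
Check whether z >= -2 and (not (r > 0)) implies it.
Countermodel: at the initial state r = 0, z = -2, the precondition holds but the weakest precondition fails.
Answer: invalid


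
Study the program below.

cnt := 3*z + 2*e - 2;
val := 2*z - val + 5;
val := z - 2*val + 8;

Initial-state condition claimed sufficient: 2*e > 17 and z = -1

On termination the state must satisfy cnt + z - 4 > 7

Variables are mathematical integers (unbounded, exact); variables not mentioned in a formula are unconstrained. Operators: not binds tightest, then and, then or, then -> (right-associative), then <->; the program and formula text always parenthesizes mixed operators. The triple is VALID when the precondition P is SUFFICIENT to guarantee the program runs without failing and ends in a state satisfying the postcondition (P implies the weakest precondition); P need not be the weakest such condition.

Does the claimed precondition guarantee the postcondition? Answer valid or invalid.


Working backward. After the program, the postcondition cnt + z - 4 > 7 must hold; in canonical form it is cnt + z > 11.
Before val := z - 2*val + 8: cnt + z > 11
Before val := 2*z - val + 5: cnt + z > 11
Before cnt := 3*z + 2*e - 2: 2*e + 4*z > 13
The weakest precondition is 2*e + 4*z > 13.
Check whether 2*e > 17 and z = -1 implies it.
Every state satisfying the precondition satisfies the weakest precondition: the implication holds.
Answer: valid


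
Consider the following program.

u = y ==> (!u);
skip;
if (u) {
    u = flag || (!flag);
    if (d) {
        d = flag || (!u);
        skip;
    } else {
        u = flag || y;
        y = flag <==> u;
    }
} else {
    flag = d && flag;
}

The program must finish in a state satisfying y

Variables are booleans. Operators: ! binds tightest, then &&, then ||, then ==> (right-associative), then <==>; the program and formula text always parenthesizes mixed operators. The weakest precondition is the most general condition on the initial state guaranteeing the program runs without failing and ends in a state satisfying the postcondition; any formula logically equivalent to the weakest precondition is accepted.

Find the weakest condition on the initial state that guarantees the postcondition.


Working backward. After the program, y must hold.
Then branch requires (d ==> y) && ((!d) ==> (flag <==> (flag || y))); else branch requires y.
Before the if: (u ==> ((d ==> y) && ((!d) ==> (flag <==> (flag || y))))) && ((!u) ==> y)
Before skip: (u ==> ((d ==> y) && ((!d) ==> (flag <==> (flag || y))))) && ((!u) ==> y)
Before u := y ==> (!u): ((y ==> (!u)) ==> ((d ==> y) && ((!d) ==> (flag <==> (flag || y))))) && ((!(y ==> (!u))) ==> y)
Answer: WP = ((y ==> (!u)) ==> ((d ==> y) && ((!d) ==> (flag <==> (flag || y))))) && ((!(y ==> (!u))) ==> y)


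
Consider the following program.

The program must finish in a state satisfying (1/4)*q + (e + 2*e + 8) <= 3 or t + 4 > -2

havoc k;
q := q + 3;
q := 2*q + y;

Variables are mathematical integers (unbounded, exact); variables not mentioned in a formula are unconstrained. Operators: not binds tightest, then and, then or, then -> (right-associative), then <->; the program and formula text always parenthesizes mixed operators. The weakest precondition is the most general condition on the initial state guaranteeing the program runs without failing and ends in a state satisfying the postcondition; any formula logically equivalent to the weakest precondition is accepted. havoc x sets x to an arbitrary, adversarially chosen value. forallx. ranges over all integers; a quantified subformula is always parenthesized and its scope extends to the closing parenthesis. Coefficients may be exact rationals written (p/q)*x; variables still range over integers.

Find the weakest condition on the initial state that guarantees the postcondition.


Working backward. After the program, the postcondition (1/4)*q + (e + 2*e + 8) <= 3 or t + 4 > -2 must hold; in canonical form it is 3*e + (1/4)*q <= -5 or t > -6.
Before q := 2*q + y: 3*e + (1/2)*q + (1/4)*y <= -5 or t > -6
Before q := q + 3: 3*e + (1/2)*q + (1/4)*y <= -13/2 or t > -6
Before havoc k: 3*e + (1/2)*q + (1/4)*y <= -13/2 or t > -6
Answer: WP = 3*e + (1/2)*q + (1/4)*y <= -13/2 or t > -6


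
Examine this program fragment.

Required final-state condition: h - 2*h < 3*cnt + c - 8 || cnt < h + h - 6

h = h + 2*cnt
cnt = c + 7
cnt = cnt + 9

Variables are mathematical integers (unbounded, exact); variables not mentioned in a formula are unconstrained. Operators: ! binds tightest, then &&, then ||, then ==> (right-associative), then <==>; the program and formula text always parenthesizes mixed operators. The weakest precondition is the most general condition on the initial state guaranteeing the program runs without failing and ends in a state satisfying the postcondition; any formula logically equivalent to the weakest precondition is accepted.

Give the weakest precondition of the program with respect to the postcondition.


Working backward. After the program, the postcondition h - 2*h < 3*cnt + c - 8 || cnt < h + h - 6 must hold; in canonical form it is c + 3*cnt + h > 8 || cnt < 2*h - 6.
Before cnt := cnt + 9: c + 3*cnt + h > -19 || cnt < 2*h - 15
Before cnt := c + 7: 4*c + h > -40 || c < 2*h - 22
Before h := h + 2*cnt: 4*c + 2*cnt + h > -40 || c < 4*cnt + 2*h - 22
Answer: WP = 4*c + 2*cnt + h > -40 || c < 4*cnt + 2*h - 22


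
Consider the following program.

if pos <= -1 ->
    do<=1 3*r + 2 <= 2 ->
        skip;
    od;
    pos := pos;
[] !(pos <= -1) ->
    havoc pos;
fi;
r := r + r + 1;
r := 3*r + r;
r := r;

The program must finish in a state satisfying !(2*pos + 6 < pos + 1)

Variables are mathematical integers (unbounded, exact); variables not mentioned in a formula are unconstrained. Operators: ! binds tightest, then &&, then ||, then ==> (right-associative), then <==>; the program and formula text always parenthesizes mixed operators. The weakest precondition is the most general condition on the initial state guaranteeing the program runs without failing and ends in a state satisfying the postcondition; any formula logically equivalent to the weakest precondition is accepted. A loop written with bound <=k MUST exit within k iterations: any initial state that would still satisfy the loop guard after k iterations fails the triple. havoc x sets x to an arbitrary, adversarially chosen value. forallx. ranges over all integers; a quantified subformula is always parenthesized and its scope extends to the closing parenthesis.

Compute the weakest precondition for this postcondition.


Working backward. After the program, the postcondition !(2*pos + 6 < pos + 1) must hold; in canonical form it is !(pos < -5).
Before r := r: !(pos < -5)
Before r := 3*r + r: !(pos < -5)
Before r := r + r + 1: !(pos < -5)
Then branch requires (3*r <= 0 ==> ((!(3*r <= 0)) && (!(pos < -5)))) && ((!(3*r <= 0)) ==> (!(pos < -5))); else branch requires forall pos_1. (!(pos_1 < -5)).
Before the if: (pos <= -1 ==> ((3*r <= 0 ==> ((!(3*r <= 0)) && (!(pos < -5)))) && ((!(3*r <= 0)) ==> (!(pos < -5))))) && ((!(pos <= -1)) ==> (forall pos_1. (!(pos_1 < -5))))
Answer: WP = (pos <= -1 ==> ((3*r <= 0 ==> ((!(3*r <= 0)) && (!(pos < -5)))) && ((!(3*r <= 0)) ==> (!(pos < -5))))) && ((!(pos <= -1)) ==> (forall pos_1. (!(pos_1 < -5))))


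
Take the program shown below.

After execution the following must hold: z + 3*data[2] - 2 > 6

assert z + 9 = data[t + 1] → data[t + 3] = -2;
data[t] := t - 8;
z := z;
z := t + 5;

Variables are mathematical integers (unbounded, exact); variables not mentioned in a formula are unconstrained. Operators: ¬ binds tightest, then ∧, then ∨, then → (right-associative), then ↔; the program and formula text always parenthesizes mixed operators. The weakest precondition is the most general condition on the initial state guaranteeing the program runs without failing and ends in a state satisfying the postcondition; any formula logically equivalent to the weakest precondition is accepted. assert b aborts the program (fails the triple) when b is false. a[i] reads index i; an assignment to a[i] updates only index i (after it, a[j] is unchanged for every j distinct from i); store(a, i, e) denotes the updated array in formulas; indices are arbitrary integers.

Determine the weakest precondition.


Working backward. After the program, the postcondition z + 3*data[2] - 2 > 6 must hold; in canonical form it is 3*data[2] + z > 8.
Before z := t + 5: 3*data[2] + t > 3
Before z := z: 3*data[2] + t > 3
Before data[t] := t - 8: 3*store(data, t, t - 8)[2] + t > 3
Before assert z + 9 = data[t + 1] → data[t + 3] = -2: (z = data[t + 1] - 9 → data[t + 3] = -2) ∧ 3*store(data, t, t - 8)[2] + t > 3
Answer: WP = (z = data[t + 1] - 9 → data[t + 3] = -2) ∧ 3*store(data, t, t - 8)[2] + t > 3


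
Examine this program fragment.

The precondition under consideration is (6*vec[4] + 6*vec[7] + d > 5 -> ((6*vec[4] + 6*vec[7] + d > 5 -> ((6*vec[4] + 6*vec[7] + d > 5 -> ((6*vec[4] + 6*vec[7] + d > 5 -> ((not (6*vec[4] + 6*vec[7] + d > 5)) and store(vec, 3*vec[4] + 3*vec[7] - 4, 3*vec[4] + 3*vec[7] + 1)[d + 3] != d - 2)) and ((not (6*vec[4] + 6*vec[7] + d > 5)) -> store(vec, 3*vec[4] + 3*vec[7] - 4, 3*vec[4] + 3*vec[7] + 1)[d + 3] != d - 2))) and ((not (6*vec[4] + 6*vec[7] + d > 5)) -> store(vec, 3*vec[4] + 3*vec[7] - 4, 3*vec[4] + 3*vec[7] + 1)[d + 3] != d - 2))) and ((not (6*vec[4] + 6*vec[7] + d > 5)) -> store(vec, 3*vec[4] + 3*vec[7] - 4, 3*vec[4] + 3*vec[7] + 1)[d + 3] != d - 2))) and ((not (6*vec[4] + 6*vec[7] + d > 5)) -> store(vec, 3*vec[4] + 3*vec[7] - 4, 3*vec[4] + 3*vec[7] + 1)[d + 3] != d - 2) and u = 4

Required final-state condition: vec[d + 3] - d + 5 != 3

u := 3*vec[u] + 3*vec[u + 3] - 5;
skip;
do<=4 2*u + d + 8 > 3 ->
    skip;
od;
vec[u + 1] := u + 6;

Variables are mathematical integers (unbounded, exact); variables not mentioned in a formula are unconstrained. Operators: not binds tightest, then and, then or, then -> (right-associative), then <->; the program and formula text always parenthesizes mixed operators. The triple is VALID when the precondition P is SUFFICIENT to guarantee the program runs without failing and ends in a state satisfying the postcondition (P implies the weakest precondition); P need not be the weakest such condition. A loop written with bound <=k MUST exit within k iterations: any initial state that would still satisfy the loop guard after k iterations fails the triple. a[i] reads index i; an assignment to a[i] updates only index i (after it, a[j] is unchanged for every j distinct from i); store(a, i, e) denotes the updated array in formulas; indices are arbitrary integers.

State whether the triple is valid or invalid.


Working backward. After the program, the postcondition vec[d + 3] - d + 5 != 3 must hold; in canonical form it is vec[d + 3] != d - 2.
Before vec[u + 1] := u + 6: store(vec, u + 1, u + 6)[d + 3] != d - 2
Before the loop (bound <=4), unroll the exhaustion recursion (WP_0 = exit-now case; WP_j = one more guarded iteration, up to j = 4):
  WP_0: (not (d + 2*u > -5)) and store(vec, u + 1, u + 6)[d + 3] != d - 2
  WP_1: (d + 2*u > -5 -> ((not (d + 2*u > -5)) and store(vec, u + 1, u + 6)[d + 3] != d - 2)) and ((not (d + 2*u > -5)) -> store(vec, u + 1, u + 6)[d + 3] != d - 2)
  WP_2: (d + 2*u > -5 -> ((d + 2*u > -5 -> ((not (d + 2*u > -5)) and store(vec, u + 1, u + 6)[d + 3] != d - 2)) and ((not (d + 2*u > -5)) -> store(vec, u + 1, u + 6)[d + 3] != d - 2))) and ((not (d + 2*u > -5)) -> store(vec, u + 1, u + 6)[d + 3] != d - 2)
  WP_3: (d + 2*u > -5 -> ((d + 2*u > -5 -> ((d + 2*u > -5 -> ((not (d + 2*u > -5)) and store(vec, u + 1, u + 6)[d + 3] != d - 2)) and ((not (d + 2*u > -5)) -> store(vec, u + 1, u + 6)[d + 3] != d - 2))) and ((not (d + 2*u > -5)) -> store(vec, u + 1, u + 6)[d + 3] != d - 2))) and ((not (d + 2*u > -5)) -> store(vec, u + 1, u + 6)[d + 3] != d - 2)
  WP_4: (d + 2*u > -5 -> ((d + 2*u > -5 -> ((d + 2*u > -5 -> ((d + 2*u > -5 -> ((not (d + 2*u > -5)) and store(vec, u + 1, u + 6)[d + 3] != d - 2)) and ((not (d + 2*u > -5)) -> store(vec, u + 1, u + 6)[d + 3] != d - 2))) and ((not (d + 2*u > -5)) -> store(vec, u + 1, u + 6)[d + 3] != d - 2))) and ((not (d + 2*u > -5)) -> store(vec, u + 1, u + 6)[d + 3] != d - 2))) and ((not (d + 2*u > -5)) -> store(vec, u + 1, u + 6)[d + 3] != d - 2)
So before the loop: (d + 2*u > -5 -> ((d + 2*u > -5 -> ((d + 2*u > -5 -> ((d + 2*u > -5 -> ((not (d + 2*u > -5)) and store(vec, u + 1, u + 6)[d + 3] != d - 2)) and ((not (d + 2*u > -5)) -> store(vec, u + 1, u + 6)[d + 3] != d - 2))) and ((not (d + 2*u > -5)) -> store(vec, u + 1, u + 6)[d + 3] != d - 2))) and ((not (d + 2*u > -5)) -> store(vec, u + 1, u + 6)[d + 3] != d - 2))) and ((not (d + 2*u > -5)) -> store(vec, u + 1, u + 6)[d + 3] != d - 2)
Before skip: (d + 2*u > -5 -> ((d + 2*u > -5 -> ((d + 2*u > -5 -> ((d + 2*u > -5 -> ((not (d + 2*u > -5)) and store(vec, u + 1, u + 6)[d + 3] != d - 2)) and ((not (d + 2*u > -5)) -> store(vec, u + 1, u + 6)[d + 3] != d - 2))) and ((not (d + 2*u > -5)) -> store(vec, u + 1, u + 6)[d + 3] != d - 2))) and ((not (d + 2*u > -5)) -> store(vec, u + 1, u + 6)[d + 3] != d - 2))) and ((not (d + 2*u > -5)) -> store(vec, u + 1, u + 6)[d + 3] != d - 2)
Before u := 3*vec[u] + 3*vec[u + 3] - 5: (6*vec[u + 3] + 6*vec[u] + d > 5 -> ((6*vec[u + 3] + 6*vec[u] + d > 5 -> ((6*vec[u + 3] + 6*vec[u] + d > 5 -> ((6*vec[u + 3] + 6*vec[u] + d > 5 -> ((not (6*vec[u + 3] + 6*vec[u] + d > 5)) and store(vec, 3*vec[u + 3] + 3*vec[u] - 4, 3*vec[u + 3] + 3*vec[u] + 1)[d + 3] != d - 2)) and ((not (6*vec[u + 3] + 6*vec[u] + d > 5)) -> store(vec, 3*vec[u + 3] + 3*vec[u] - 4, 3*vec[u + 3] + 3*vec[u] + 1)[d + 3] != d - 2))) and ((not (6*vec[u + 3] + 6*vec[u] + d > 5)) -> store(vec, 3*vec[u + 3] + 3*vec[u] - 4, 3*vec[u + 3] + 3*vec[u] + 1)[d + 3] != d - 2))) and ((not (6*vec[u + 3] + 6*vec[u] + d > 5)) -> store(vec, 3*vec[u + 3] + 3*vec[u] - 4, 3*vec[u + 3] + 3*vec[u] + 1)[d + 3] != d - 2))) and ((not (6*vec[u + 3] + 6*vec[u] + d > 5)) -> store(vec, 3*vec[u + 3] + 3*vec[u] - 4, 3*vec[u + 3] + 3*vec[u] + 1)[d + 3] != d - 2)
The weakest precondition is (6*vec[u + 3] + 6*vec[u] + d > 5 -> ((6*vec[u + 3] + 6*vec[u] + d > 5 -> ((6*vec[u + 3] + 6*vec[u] + d > 5 -> ((6*vec[u + 3] + 6*vec[u] + d > 5 -> ((not (6*vec[u + 3] + 6*vec[u] + d > 5)) and store(vec, 3*vec[u + 3] + 3*vec[u] - 4, 3*vec[u + 3] + 3*vec[u] + 1)[d + 3] != d - 2)) and ((not (6*vec[u + 3] + 6*vec[u] + d > 5)) -> store(vec, 3*vec[u + 3] + 3*vec[u] - 4, 3*vec[u + 3] + 3*vec[u] + 1)[d + 3] != d - 2))) and ((not (6*vec[u + 3] + 6*vec[u] + d > 5)) -> store(vec, 3*vec[u + 3] + 3*vec[u] - 4, 3*vec[u + 3] + 3*vec[u] + 1)[d + 3] != d - 2))) and ((not (6*vec[u + 3] + 6*vec[u] + d > 5)) -> store(vec, 3*vec[u + 3] + 3*vec[u] - 4, 3*vec[u + 3] + 3*vec[u] + 1)[d + 3] != d - 2))) and ((not (6*vec[u + 3] + 6*vec[u] + d > 5)) -> store(vec, 3*vec[u + 3] + 3*vec[u] - 4, 3*vec[u + 3] + 3*vec[u] + 1)[d + 3] != d - 2).
Check whether (6*vec[4] + 6*vec[7] + d > 5 -> ((6*vec[4] + 6*vec[7] + d > 5 -> ((6*vec[4] + 6*vec[7] + d > 5 -> ((6*vec[4] + 6*vec[7] + d > 5 -> ((not (6*vec[4] + 6*vec[7] + d > 5)) and store(vec, 3*vec[4] + 3*vec[7] - 4, 3*vec[4] + 3*vec[7] + 1)[d + 3] != d - 2)) and ((not (6*vec[4] + 6*vec[7] + d > 5)) -> store(vec, 3*vec[4] + 3*vec[7] - 4, 3*vec[4] + 3*vec[7] + 1)[d + 3] != d - 2))) and ((not (6*vec[4] + 6*vec[7] + d > 5)) -> store(vec, 3*vec[4] + 3*vec[7] - 4, 3*vec[4] + 3*vec[7] + 1)[d + 3] != d - 2))) and ((not (6*vec[4] + 6*vec[7] + d > 5)) -> store(vec, 3*vec[4] + 3*vec[7] - 4, 3*vec[4] + 3*vec[7] + 1)[d + 3] != d - 2))) and ((not (6*vec[4] + 6*vec[7] + d > 5)) -> store(vec, 3*vec[4] + 3*vec[7] - 4, 3*vec[4] + 3*vec[7] + 1)[d + 3] != d - 2) and u = 4 implies it.
Every state satisfying the precondition satisfies the weakest precondition: the implication holds.
Answer: valid
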